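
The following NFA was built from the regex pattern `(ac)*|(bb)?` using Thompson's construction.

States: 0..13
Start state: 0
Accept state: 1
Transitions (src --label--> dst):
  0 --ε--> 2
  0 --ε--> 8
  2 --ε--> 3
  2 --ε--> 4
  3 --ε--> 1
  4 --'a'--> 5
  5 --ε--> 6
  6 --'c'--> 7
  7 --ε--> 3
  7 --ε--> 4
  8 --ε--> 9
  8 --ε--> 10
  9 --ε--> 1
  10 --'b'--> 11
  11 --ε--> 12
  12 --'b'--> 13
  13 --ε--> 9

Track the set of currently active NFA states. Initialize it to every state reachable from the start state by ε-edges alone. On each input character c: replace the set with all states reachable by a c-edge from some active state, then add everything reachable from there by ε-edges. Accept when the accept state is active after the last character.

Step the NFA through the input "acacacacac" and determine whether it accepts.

Answer: ACCEPT

Trace:
S₀ = ε-closure({0}) = {0,1,2,3,4,8,9,10}
'a' @ 1: {5,6}
'c' @ 2: {1,3,4,7}  ✓accept
'a' @ 3: {5,6}
'c' @ 4: {1,3,4,7}  ✓accept
'a' @ 5: {5,6}
'c' @ 6: {1,3,4,7}  ✓accept
'a' @ 7: {5,6}
'c' @ 8: {1,3,4,7}  ✓accept
'a' @ 9: {5,6}
'c' @ 10: {1,3,4,7}  ✓accept
after full input: {1,3,4,7}  (accept=1 in)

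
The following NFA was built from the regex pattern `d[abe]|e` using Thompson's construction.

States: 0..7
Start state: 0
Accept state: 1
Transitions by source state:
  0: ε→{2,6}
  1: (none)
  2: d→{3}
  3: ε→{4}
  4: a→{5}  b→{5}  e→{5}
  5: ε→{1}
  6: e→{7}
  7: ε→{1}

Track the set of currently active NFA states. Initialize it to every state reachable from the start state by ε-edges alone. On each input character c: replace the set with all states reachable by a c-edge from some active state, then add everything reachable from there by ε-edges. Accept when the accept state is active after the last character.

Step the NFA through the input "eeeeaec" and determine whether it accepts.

S₀ = ε-closure({0}) = {0,2,6}
'e' @ 1: {1,7}  ✓accept
'e' @ 2: {}  — state set empty
rest 'eeaec' ignored (set empty)
after full input: {}  (accept=1 not in)

Answer: REJECT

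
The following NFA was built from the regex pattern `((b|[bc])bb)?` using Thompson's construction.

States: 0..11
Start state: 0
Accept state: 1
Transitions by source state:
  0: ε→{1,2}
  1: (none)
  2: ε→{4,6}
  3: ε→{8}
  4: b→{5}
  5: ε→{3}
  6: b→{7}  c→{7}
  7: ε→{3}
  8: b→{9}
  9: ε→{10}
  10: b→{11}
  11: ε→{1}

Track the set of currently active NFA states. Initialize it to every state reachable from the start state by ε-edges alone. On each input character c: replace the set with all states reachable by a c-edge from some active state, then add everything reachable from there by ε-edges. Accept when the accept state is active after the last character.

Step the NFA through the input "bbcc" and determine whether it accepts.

Answer: REJECT

Derivation:
initial (ε-close {0}): {0,1,2,4,6}
'b' @ 1: {3,5,7,8}
'b' @ 2: {9,10}
'c' @ 3: {}  — no active states
rest 'c' ignored (set empty)
final: {}; accept 1 not in set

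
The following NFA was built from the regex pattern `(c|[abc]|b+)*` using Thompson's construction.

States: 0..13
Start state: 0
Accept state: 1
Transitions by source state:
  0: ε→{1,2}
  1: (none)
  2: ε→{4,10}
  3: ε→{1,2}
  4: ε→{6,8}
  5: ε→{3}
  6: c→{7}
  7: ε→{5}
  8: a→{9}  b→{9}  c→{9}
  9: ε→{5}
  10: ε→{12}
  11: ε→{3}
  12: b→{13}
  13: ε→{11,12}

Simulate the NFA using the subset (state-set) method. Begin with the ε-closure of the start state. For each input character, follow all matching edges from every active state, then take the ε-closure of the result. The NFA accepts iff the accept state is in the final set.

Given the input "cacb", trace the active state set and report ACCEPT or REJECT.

Answer: ACCEPT

Derivation:
initial (ε-close {0}): {0,1,2,4,6,8,10,12}
'c' @ 1: {1,2,3,4,5,6,7,8,9,10,12}  ✓accept
'a' @ 2: {1,2,3,4,5,6,8,9,10,12}  ✓accept
'c' @ 3: {1,2,3,4,5,6,7,8,9,10,12}  ✓accept
'b' @ 4: {1,2,3,4,5,6,8,9,10,11,12,13}  ✓accept
end set {1,2,3,4,5,6,8,9,10,11,12,13} — state 1 in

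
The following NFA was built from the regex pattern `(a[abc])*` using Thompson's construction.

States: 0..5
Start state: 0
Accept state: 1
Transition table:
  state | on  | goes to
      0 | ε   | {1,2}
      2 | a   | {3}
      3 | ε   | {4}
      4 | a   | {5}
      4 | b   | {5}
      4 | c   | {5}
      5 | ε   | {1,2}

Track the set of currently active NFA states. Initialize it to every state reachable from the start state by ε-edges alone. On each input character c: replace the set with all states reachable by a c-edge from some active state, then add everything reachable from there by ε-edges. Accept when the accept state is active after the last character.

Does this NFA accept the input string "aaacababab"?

S₀ = ε-closure({0}) = {0,1,2}
'a' @ 1: {3,4}
'a' @ 2: {1,2,5}  (accept∈set)
'a' @ 3: {3,4}
'c' @ 4: {1,2,5}  (accept∈set)
'a' @ 5: {3,4}
'b' @ 6: {1,2,5}  (accept∈set)
'a' @ 7: {3,4}
'b' @ 8: {1,2,5}  (accept∈set)
'a' @ 9: {3,4}
'b' @ 10: {1,2,5}  (accept∈set)
after full input: {1,2,5}  (accept=1 in)

Answer: ACCEPT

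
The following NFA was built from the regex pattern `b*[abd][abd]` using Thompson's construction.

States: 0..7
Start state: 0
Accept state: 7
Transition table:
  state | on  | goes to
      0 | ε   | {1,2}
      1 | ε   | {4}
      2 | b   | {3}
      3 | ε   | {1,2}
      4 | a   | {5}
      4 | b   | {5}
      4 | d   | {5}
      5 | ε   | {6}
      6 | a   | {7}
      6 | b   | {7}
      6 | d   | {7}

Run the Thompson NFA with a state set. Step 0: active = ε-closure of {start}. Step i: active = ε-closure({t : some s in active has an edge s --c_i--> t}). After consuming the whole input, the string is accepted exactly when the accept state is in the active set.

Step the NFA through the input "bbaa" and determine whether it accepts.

Answer: ACCEPT

Trace:
start: ε-closure({0}) = {0,1,2,4}
'b' @ 1: {1,2,3,4,5,6}
'b' @ 2: {1,2,3,4,5,6,7}  (accept∈set)
'a' @ 3: {5,6,7}  (accept∈set)
'a' @ 4: {7}  (accept∈set)
after full input: {7}  (accept=7 in)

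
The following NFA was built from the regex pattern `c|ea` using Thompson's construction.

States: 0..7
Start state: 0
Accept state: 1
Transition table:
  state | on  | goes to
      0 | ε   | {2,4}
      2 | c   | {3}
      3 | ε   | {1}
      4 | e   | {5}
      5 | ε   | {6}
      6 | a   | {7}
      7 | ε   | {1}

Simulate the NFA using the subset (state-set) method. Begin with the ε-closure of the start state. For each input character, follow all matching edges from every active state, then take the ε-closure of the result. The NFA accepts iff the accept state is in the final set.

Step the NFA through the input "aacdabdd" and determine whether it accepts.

Answer: REJECT

Steps:
start: ε-closure({0}) = {0,2,4}
'a' @ 1: {}  — dead — no transitions
rest 'acdabdd' ignored (set empty)
final: {}; accept 1 not in set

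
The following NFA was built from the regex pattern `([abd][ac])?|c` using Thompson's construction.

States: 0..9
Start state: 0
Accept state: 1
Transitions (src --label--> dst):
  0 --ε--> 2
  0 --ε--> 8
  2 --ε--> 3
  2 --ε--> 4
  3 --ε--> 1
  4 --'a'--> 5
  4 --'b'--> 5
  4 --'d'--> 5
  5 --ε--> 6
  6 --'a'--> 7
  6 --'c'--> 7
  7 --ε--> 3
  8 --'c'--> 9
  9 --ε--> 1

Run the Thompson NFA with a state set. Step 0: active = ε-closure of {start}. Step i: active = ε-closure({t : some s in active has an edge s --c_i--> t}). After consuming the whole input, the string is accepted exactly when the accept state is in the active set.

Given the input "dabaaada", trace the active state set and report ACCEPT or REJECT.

Answer: REJECT

Trace:
S₀ = ε-closure({0}) = {0,1,2,3,4,8}
'd' @ 1: {5,6}
'a' @ 2: {1,3,7}  ✓accept
'b' @ 3: {}  — state set empty
rest 'aaada' ignored (set empty)
final: {}; accept 1 not in set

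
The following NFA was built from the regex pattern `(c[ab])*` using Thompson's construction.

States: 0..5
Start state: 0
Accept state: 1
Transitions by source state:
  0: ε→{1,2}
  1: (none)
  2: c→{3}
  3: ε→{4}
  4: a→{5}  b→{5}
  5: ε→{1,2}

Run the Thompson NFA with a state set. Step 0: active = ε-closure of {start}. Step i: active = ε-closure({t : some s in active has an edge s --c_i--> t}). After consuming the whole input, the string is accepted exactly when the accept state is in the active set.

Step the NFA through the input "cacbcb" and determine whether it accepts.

S₀ = ε-closure({0}) = {0,1,2}
'c' @ 1: {3,4}
'a' @ 2: {1,2,5}  (accept∈set)
'c' @ 3: {3,4}
'b' @ 4: {1,2,5}  (accept∈set)
'c' @ 5: {3,4}
'b' @ 6: {1,2,5}  (accept∈set)
after full input: {1,2,5}  (accept=1 in)

Answer: ACCEPT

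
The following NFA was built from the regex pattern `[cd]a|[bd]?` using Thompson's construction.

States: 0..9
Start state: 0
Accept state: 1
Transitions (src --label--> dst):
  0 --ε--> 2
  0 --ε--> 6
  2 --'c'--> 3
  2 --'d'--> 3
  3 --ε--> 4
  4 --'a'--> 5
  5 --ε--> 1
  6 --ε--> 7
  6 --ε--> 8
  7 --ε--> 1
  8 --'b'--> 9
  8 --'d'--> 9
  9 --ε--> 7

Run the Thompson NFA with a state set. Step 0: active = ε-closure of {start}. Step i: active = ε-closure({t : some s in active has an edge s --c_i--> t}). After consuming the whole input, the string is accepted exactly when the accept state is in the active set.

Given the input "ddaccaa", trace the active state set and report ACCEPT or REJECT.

S₀ = ε-closure({0}) = {0,1,2,6,7,8}
'd' @ 1: {1,3,4,7,9}  [accepting]
'd' @ 2: {}  — no active states
rest 'accaa' ignored (set empty)
end set {} — state 1 not in

Answer: REJECT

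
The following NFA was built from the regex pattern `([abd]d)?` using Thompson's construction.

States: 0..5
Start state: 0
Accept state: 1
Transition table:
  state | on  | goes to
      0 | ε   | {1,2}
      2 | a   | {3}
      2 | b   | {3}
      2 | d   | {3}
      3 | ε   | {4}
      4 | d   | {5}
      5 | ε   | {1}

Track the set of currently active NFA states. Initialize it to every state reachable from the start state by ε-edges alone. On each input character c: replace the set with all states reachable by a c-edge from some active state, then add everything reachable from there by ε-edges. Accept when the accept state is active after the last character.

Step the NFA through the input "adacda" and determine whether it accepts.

Answer: REJECT

Trace:
S₀ = ε-closure({0}) = {0,1,2}
'a' @ 1: {3,4}
'd' @ 2: {1,5}  ✓accept
'a' @ 3: {}  — dead — no transitions
rest 'cda' ignored (set empty)
end set {} — state 1 not in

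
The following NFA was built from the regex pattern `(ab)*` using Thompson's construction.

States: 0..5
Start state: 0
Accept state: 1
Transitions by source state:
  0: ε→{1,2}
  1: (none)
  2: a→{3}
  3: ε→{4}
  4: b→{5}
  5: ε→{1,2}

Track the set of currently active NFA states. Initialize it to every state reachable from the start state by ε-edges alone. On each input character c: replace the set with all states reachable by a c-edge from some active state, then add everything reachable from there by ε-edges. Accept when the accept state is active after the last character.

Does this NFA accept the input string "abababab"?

Answer: ACCEPT

Derivation:
initial (ε-close {0}): {0,1,2}
'a' @ 1: {3,4}
'b' @ 2: {1,2,5}  ✓accept
'a' @ 3: {3,4}
'b' @ 4: {1,2,5}  ✓accept
'a' @ 5: {3,4}
'b' @ 6: {1,2,5}  ✓accept
'a' @ 7: {3,4}
'b' @ 8: {1,2,5}  ✓accept
final: {1,2,5}; accept 1 in set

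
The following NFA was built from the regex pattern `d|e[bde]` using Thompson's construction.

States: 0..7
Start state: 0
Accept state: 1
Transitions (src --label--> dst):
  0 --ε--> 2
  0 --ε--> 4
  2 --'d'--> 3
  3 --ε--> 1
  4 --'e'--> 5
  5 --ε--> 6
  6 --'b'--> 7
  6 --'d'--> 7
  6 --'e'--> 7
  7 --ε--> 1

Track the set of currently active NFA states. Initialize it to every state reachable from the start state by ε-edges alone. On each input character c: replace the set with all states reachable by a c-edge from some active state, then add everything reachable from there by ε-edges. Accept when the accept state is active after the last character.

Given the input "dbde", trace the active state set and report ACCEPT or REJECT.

Answer: REJECT

Derivation:
initial (ε-close {0}): {0,2,4}
'd' @ 1: {1,3}  [accepting]
'b' @ 2: {}  — dead — no transitions
rest 'de' ignored (set empty)
final: {}; accept 1 not in set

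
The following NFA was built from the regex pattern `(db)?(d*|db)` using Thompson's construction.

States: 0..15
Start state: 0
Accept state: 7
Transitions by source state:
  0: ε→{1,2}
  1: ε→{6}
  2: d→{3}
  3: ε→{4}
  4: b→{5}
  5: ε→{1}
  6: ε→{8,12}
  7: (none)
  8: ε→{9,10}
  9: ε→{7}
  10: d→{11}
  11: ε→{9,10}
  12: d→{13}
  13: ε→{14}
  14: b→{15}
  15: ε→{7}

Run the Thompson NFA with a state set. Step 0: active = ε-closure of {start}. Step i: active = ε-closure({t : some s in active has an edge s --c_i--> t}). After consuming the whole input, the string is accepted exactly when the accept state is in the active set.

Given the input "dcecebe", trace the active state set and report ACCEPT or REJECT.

Answer: REJECT

Steps:
start: ε-closure({0}) = {0,1,2,6,7,8,9,10,12}
'd' @ 1: {3,4,7,9,10,11,13,14}  [accepting]
'c' @ 2: {}  — no active states
rest 'ecebe' ignored (set empty)
end set {} — state 7 not in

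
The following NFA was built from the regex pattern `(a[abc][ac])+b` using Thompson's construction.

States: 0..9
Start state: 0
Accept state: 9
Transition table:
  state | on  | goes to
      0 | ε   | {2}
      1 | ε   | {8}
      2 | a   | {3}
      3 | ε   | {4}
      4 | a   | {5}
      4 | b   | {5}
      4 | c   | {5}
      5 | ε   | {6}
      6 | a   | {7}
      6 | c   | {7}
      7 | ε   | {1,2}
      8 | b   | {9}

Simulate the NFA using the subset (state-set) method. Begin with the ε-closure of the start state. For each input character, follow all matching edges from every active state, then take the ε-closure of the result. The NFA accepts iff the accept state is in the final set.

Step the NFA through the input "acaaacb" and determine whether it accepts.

initial (ε-close {0}): {0,2}
'a' @ 1: {3,4}
'c' @ 2: {5,6}
'a' @ 3: {1,2,7,8}
'a' @ 4: {3,4}
'a' @ 5: {5,6}
'c' @ 6: {1,2,7,8}
'b' @ 7: {9}  ✓accept
final: {9}; accept 9 in set

Answer: ACCEPT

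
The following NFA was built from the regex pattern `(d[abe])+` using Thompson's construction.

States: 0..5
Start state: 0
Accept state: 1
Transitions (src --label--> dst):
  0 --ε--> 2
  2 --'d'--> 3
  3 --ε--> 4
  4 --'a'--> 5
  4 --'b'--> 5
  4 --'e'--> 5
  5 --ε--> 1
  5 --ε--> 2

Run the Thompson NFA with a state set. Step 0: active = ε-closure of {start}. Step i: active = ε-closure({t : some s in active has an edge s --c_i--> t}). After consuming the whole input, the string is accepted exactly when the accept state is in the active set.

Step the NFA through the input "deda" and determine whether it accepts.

start: ε-closure({0}) = {0,2}
'd' @ 1: {3,4}
'e' @ 2: {1,2,5}  ✓accept
'd' @ 3: {3,4}
'a' @ 4: {1,2,5}  ✓accept
final: {1,2,5}; accept 1 in set

Answer: ACCEPT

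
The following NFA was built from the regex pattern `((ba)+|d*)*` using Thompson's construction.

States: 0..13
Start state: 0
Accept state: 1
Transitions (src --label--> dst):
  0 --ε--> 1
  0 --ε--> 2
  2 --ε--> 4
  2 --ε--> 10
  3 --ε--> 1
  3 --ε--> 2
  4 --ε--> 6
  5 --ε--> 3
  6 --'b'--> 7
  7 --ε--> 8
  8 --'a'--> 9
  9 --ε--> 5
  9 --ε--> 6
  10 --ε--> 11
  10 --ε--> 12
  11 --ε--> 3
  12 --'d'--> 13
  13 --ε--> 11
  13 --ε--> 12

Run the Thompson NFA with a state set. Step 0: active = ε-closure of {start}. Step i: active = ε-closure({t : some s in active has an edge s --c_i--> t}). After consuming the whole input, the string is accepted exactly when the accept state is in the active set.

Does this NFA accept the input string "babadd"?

S₀ = ε-closure({0}) = {0,1,2,3,4,6,10,11,12}
'b' @ 1: {7,8}
'a' @ 2: {1,2,3,4,5,6,9,10,11,12}  ✓accept
'b' @ 3: {7,8}
'a' @ 4: {1,2,3,4,5,6,9,10,11,12}  ✓accept
'd' @ 5: {1,2,3,4,6,10,11,12,13}  ✓accept
'd' @ 6: {1,2,3,4,6,10,11,12,13}  ✓accept
final: {1,2,3,4,6,10,11,12,13}; accept 1 in set

Answer: ACCEPT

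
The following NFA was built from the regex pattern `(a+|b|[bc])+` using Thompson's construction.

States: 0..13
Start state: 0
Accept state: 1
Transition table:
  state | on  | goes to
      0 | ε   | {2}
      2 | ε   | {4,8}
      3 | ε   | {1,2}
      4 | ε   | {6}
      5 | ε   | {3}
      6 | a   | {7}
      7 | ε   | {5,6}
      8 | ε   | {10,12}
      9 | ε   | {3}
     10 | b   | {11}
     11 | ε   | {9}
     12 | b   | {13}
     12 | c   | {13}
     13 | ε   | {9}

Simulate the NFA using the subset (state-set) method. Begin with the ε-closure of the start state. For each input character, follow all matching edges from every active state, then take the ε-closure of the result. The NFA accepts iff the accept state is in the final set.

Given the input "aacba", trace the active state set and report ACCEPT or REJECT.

Answer: ACCEPT

Trace:
S₀ = ε-closure({0}) = {0,2,4,6,8,10,12}
'a' @ 1: {1,2,3,4,5,6,7,8,10,12}  [accepting]
'a' @ 2: {1,2,3,4,5,6,7,8,10,12}  [accepting]
'c' @ 3: {1,2,3,4,6,8,9,10,12,13}  [accepting]
'b' @ 4: {1,2,3,4,6,8,9,10,11,12,13}  [accepting]
'a' @ 5: {1,2,3,4,5,6,7,8,10,12}  [accepting]
final: {1,2,3,4,5,6,7,8,10,12}; accept 1 in set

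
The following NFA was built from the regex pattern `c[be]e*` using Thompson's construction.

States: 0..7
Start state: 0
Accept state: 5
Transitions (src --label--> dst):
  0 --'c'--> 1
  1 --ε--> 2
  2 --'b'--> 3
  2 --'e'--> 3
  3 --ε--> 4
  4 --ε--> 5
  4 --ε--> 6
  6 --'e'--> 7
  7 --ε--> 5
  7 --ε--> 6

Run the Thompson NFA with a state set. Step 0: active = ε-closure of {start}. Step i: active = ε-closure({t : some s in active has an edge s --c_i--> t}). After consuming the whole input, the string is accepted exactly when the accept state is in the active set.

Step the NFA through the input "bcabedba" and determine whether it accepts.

Answer: REJECT

Derivation:
start: ε-closure({0}) = {0}
'b' @ 1: {}  — dead — no transitions
rest 'cabedba' ignored (set empty)
after full input: {}  (accept=5 not in)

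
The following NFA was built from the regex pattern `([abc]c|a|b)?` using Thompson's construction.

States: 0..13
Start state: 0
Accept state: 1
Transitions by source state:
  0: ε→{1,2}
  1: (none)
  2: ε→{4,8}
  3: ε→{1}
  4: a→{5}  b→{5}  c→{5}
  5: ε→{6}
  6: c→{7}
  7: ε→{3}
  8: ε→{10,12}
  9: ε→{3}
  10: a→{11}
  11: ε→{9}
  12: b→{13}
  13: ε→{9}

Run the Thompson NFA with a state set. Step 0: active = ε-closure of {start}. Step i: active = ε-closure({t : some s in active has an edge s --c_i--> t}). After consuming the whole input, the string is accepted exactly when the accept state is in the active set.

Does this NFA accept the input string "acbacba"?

Answer: REJECT

Derivation:
initial (ε-close {0}): {0,1,2,4,8,10,12}
'a' @ 1: {1,3,5,6,9,11}  ✓accept
'c' @ 2: {1,3,7}  ✓accept
'b' @ 3: {}  — state set empty
rest 'acba' ignored (set empty)
final: {}; accept 1 not in set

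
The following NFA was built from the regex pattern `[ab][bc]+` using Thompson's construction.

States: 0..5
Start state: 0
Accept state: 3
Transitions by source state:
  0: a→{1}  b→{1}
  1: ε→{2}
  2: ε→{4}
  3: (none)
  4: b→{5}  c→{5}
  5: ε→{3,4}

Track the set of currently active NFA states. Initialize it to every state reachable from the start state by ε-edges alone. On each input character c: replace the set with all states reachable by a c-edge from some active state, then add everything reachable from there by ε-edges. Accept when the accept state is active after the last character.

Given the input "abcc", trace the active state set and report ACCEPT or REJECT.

Answer: ACCEPT

Derivation:
start: ε-closure({0}) = {0}
'a' @ 1: {1,2,4}
'b' @ 2: {3,4,5}  ✓accept
'c' @ 3: {3,4,5}  ✓accept
'c' @ 4: {3,4,5}  ✓accept
final: {3,4,5}; accept 3 in set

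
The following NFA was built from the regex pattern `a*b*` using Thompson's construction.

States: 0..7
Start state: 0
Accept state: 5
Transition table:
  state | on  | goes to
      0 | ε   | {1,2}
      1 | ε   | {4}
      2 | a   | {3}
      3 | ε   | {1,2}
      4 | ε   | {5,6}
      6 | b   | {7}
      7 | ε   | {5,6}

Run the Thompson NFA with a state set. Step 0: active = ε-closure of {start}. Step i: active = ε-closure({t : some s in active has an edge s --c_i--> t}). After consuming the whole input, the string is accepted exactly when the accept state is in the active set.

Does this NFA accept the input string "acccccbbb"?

Answer: REJECT

Derivation:
S₀ = ε-closure({0}) = {0,1,2,4,5,6}
'a' @ 1: {1,2,3,4,5,6}  ✓accept
'c' @ 2: {}  — no active states
rest 'ccccbbb' ignored (set empty)
end set {} — state 5 not in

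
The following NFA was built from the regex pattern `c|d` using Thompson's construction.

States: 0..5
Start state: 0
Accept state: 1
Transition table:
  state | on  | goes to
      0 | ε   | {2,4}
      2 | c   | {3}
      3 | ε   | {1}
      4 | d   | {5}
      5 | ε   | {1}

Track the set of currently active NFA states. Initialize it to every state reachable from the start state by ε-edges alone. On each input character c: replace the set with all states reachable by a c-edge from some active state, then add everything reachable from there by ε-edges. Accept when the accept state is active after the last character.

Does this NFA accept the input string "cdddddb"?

initial (ε-close {0}): {0,2,4}
'c' @ 1: {1,3}  ✓accept
'd' @ 2: {}  — state set empty
rest 'ddddb' ignored (set empty)
final: {}; accept 1 not in set

Answer: REJECT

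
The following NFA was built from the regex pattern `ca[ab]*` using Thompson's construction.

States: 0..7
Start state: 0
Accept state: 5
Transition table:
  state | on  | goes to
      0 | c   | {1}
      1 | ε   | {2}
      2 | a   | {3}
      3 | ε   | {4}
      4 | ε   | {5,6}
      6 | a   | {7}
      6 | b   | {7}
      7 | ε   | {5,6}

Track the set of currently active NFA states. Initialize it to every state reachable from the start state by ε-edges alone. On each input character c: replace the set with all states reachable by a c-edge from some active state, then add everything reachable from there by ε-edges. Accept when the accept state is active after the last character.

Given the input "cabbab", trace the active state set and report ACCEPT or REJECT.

Answer: ACCEPT

Trace:
S₀ = ε-closure({0}) = {0}
'c' @ 1: {1,2}
'a' @ 2: {3,4,5,6}  (accept∈set)
'b' @ 3: {5,6,7}  (accept∈set)
'b' @ 4: {5,6,7}  (accept∈set)
'a' @ 5: {5,6,7}  (accept∈set)
'b' @ 6: {5,6,7}  (accept∈set)
after full input: {5,6,7}  (accept=5 in)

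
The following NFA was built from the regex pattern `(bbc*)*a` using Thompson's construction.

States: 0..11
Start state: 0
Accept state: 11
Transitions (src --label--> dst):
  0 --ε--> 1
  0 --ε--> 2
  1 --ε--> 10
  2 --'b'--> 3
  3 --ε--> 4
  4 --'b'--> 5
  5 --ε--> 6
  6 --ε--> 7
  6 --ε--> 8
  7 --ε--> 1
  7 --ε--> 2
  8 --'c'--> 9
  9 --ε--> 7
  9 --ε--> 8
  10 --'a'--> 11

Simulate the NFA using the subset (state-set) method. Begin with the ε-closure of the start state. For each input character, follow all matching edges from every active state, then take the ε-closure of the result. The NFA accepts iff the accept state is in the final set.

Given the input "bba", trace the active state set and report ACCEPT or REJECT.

Answer: ACCEPT

Derivation:
initial (ε-close {0}): {0,1,2,10}
'b' @ 1: {3,4}
'b' @ 2: {1,2,5,6,7,8,10}
'a' @ 3: {11}  [accepting]
final: {11}; accept 11 in set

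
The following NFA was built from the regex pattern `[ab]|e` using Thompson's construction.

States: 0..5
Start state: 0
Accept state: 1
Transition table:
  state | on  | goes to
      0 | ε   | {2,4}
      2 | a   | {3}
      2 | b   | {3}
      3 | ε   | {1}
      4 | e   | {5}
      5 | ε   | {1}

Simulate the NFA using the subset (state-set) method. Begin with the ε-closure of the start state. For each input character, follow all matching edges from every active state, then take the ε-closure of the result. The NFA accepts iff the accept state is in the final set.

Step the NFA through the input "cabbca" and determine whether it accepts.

S₀ = ε-closure({0}) = {0,2,4}
'c' @ 1: {}  — state set empty
rest 'abbca' ignored (set empty)
after full input: {}  (accept=1 not in)

Answer: REJECT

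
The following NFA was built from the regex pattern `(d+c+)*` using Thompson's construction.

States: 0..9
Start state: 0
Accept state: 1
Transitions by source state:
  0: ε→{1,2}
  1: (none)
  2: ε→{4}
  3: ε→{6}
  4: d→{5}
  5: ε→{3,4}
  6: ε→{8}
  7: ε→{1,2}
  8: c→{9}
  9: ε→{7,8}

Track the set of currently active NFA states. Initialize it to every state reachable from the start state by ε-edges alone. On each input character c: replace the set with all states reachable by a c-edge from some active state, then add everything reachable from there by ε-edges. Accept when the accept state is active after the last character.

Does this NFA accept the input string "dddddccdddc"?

Answer: ACCEPT

Trace:
initial (ε-close {0}): {0,1,2,4}
'd' @ 1: {3,4,5,6,8}
'd' @ 2: {3,4,5,6,8}
'd' @ 3: {3,4,5,6,8}
'd' @ 4: {3,4,5,6,8}
'd' @ 5: {3,4,5,6,8}
'c' @ 6: {1,2,4,7,8,9}  (accept∈set)
'c' @ 7: {1,2,4,7,8,9}  (accept∈set)
'd' @ 8: {3,4,5,6,8}
'd' @ 9: {3,4,5,6,8}
'd' @ 10: {3,4,5,6,8}
'c' @ 11: {1,2,4,7,8,9}  (accept∈set)
after full input: {1,2,4,7,8,9}  (accept=1 in)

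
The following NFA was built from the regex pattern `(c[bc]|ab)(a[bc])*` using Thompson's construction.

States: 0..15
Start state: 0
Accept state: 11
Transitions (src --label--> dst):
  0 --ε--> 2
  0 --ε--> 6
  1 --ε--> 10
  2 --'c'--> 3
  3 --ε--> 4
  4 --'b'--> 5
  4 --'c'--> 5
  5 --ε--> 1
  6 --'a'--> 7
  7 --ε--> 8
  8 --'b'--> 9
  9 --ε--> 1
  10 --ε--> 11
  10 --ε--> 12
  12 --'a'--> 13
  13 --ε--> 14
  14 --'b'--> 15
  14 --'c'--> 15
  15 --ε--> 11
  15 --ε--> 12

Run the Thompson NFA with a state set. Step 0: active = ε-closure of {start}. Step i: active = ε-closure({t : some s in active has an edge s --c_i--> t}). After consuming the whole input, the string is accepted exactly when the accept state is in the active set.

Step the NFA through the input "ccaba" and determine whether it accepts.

initial (ε-close {0}): {0,2,6}
'c' @ 1: {3,4}
'c' @ 2: {1,5,10,11,12}  ✓accept
'a' @ 3: {13,14}
'b' @ 4: {11,12,15}  ✓accept
'a' @ 5: {13,14}
end set {13,14} — state 11 not in

Answer: REJECT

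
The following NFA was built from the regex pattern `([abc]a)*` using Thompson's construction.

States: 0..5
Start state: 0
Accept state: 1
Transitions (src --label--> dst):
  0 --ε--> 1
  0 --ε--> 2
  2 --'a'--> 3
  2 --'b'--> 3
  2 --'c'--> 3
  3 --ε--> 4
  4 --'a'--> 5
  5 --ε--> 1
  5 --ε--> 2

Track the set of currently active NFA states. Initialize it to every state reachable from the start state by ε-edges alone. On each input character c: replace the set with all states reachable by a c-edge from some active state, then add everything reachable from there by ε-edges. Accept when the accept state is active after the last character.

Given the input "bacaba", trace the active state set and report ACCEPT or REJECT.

Answer: ACCEPT

Derivation:
S₀ = ε-closure({0}) = {0,1,2}
'b' @ 1: {3,4}
'a' @ 2: {1,2,5}  (accept∈set)
'c' @ 3: {3,4}
'a' @ 4: {1,2,5}  (accept∈set)
'b' @ 5: {3,4}
'a' @ 6: {1,2,5}  (accept∈set)
after full input: {1,2,5}  (accept=1 in)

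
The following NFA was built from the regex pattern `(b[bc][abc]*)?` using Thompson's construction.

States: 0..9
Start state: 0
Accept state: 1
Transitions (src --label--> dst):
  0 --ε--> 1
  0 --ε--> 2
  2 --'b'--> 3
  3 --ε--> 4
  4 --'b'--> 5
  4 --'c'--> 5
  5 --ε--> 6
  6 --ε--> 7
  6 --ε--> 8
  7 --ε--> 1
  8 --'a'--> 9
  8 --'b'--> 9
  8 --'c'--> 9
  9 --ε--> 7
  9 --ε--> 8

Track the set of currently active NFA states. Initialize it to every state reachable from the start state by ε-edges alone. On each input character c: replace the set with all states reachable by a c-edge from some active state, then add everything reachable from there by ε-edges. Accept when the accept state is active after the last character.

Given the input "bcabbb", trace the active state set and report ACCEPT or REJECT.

S₀ = ε-closure({0}) = {0,1,2}
'b' @ 1: {3,4}
'c' @ 2: {1,5,6,7,8}  (accept∈set)
'a' @ 3: {1,7,8,9}  (accept∈set)
'b' @ 4: {1,7,8,9}  (accept∈set)
'b' @ 5: {1,7,8,9}  (accept∈set)
'b' @ 6: {1,7,8,9}  (accept∈set)
final: {1,7,8,9}; accept 1 in set

Answer: ACCEPT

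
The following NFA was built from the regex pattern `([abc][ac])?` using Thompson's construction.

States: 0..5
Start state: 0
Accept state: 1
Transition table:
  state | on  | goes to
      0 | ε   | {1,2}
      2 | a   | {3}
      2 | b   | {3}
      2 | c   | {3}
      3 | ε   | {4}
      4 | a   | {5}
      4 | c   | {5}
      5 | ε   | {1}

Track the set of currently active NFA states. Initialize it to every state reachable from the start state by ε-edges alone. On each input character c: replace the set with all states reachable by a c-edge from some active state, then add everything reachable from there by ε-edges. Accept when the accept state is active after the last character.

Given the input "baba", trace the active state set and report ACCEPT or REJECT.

initial (ε-close {0}): {0,1,2}
'b' @ 1: {3,4}
'a' @ 2: {1,5}  [accepting]
'b' @ 3: {}  — no active states
rest 'a' ignored (set empty)
end set {} — state 1 not in

Answer: REJECT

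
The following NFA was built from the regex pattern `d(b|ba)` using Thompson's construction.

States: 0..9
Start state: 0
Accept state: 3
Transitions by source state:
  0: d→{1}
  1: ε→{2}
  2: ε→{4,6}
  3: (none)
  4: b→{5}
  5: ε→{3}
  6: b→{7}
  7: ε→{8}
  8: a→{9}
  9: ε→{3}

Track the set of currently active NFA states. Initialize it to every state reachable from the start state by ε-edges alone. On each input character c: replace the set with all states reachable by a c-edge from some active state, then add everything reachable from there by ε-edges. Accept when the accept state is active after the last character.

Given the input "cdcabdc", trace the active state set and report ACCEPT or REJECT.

initial (ε-close {0}): {0}
'c' @ 1: {}  — state set empty
rest 'dcabdc' ignored (set empty)
end set {} — state 3 not in

Answer: REJECT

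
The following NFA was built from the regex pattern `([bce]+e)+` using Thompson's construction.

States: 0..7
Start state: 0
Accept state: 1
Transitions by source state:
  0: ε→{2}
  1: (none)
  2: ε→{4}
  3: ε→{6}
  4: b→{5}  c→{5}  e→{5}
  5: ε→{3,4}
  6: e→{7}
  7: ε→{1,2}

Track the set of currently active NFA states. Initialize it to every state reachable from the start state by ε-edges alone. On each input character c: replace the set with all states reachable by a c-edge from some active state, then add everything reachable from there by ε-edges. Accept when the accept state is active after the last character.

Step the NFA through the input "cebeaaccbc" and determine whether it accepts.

start: ε-closure({0}) = {0,2,4}
'c' @ 1: {3,4,5,6}
'e' @ 2: {1,2,3,4,5,6,7}  [accepting]
'b' @ 3: {3,4,5,6}
'e' @ 4: {1,2,3,4,5,6,7}  [accepting]
'a' @ 5: {}  — dead — no transitions
rest 'accbc' ignored (set empty)
end set {} — state 1 not in

Answer: REJECT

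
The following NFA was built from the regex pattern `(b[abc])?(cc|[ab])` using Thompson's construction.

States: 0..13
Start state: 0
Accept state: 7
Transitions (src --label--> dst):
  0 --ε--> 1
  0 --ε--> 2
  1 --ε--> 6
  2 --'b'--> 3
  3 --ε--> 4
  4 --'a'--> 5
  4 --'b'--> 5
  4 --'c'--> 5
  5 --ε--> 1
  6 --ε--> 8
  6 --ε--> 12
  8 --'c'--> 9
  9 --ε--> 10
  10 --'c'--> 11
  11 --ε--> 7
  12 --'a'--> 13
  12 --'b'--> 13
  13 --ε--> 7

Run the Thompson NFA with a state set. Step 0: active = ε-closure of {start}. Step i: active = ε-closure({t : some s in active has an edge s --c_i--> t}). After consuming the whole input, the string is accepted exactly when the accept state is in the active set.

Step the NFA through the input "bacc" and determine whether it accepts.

initial (ε-close {0}): {0,1,2,6,8,12}
'b' @ 1: {3,4,7,13}  (accept∈set)
'a' @ 2: {1,5,6,8,12}
'c' @ 3: {9,10}
'c' @ 4: {7,11}  (accept∈set)
after full input: {7,11}  (accept=7 in)

Answer: ACCEPT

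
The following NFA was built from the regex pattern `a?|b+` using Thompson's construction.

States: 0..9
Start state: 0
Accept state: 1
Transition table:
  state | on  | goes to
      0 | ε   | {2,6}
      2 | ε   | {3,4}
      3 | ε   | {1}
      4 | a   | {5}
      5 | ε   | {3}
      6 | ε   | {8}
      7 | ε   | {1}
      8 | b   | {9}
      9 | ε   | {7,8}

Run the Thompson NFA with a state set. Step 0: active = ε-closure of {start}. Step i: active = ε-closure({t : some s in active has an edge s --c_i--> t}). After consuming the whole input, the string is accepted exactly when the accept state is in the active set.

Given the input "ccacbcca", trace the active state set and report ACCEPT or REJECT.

Answer: REJECT

Trace:
S₀ = ε-closure({0}) = {0,1,2,3,4,6,8}
'c' @ 1: {}  — no active states
rest 'cacbcca' ignored (set empty)
final: {}; accept 1 not in set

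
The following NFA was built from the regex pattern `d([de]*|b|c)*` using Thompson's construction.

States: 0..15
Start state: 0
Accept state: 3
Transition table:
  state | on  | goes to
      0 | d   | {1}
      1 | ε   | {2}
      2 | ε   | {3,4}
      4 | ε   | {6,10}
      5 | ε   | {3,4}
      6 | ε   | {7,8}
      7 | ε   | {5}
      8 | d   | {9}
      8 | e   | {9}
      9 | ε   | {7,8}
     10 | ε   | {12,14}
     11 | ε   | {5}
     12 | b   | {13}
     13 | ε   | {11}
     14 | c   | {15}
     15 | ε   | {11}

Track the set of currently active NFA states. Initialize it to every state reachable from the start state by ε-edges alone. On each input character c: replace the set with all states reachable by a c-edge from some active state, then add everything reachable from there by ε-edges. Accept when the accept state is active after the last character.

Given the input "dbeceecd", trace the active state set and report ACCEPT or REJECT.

Answer: ACCEPT

Trace:
start: ε-closure({0}) = {0}
'd' @ 1: {1,2,3,4,5,6,7,8,10,12,14}  ✓accept
'b' @ 2: {3,4,5,6,7,8,10,11,12,13,14}  ✓accept
'e' @ 3: {3,4,5,6,7,8,9,10,12,14}  ✓accept
'c' @ 4: {3,4,5,6,7,8,10,11,12,14,15}  ✓accept
'e' @ 5: {3,4,5,6,7,8,9,10,12,14}  ✓accept
'e' @ 6: {3,4,5,6,7,8,9,10,12,14}  ✓accept
'c' @ 7: {3,4,5,6,7,8,10,11,12,14,15}  ✓accept
'd' @ 8: {3,4,5,6,7,8,9,10,12,14}  ✓accept
end set {3,4,5,6,7,8,9,10,12,14} — state 3 in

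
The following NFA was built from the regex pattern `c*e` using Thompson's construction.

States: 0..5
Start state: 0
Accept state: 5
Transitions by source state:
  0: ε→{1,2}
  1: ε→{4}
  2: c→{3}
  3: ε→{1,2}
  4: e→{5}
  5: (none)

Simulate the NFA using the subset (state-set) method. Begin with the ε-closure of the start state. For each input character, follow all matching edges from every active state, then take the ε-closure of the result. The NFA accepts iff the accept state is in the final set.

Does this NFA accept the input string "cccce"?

start: ε-closure({0}) = {0,1,2,4}
'c' @ 1: {1,2,3,4}
'c' @ 2: {1,2,3,4}
'c' @ 3: {1,2,3,4}
'c' @ 4: {1,2,3,4}
'e' @ 5: {5}  (accept∈set)
after full input: {5}  (accept=5 in)

Answer: ACCEPT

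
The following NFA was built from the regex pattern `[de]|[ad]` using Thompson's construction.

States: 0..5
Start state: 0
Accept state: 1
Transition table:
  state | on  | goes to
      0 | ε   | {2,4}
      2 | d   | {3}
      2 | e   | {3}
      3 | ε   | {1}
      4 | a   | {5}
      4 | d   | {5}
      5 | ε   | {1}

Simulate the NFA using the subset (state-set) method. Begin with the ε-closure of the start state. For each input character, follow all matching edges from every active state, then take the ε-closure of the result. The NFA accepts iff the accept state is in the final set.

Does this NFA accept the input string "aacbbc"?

Answer: REJECT

Trace:
start: ε-closure({0}) = {0,2,4}
'a' @ 1: {1,5}  ✓accept
'a' @ 2: {}  — no active states
rest 'cbbc' ignored (set empty)
end set {} — state 1 not in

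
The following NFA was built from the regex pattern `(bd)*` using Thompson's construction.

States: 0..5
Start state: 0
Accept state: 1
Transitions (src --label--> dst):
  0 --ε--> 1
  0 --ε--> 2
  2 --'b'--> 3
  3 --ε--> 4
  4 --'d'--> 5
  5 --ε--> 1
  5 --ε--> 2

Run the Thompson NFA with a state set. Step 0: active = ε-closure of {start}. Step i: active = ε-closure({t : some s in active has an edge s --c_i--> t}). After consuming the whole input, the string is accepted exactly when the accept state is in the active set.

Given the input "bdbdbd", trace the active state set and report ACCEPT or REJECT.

S₀ = ε-closure({0}) = {0,1,2}
'b' @ 1: {3,4}
'd' @ 2: {1,2,5}  (accept∈set)
'b' @ 3: {3,4}
'd' @ 4: {1,2,5}  (accept∈set)
'b' @ 5: {3,4}
'd' @ 6: {1,2,5}  (accept∈set)
after full input: {1,2,5}  (accept=1 in)

Answer: ACCEPT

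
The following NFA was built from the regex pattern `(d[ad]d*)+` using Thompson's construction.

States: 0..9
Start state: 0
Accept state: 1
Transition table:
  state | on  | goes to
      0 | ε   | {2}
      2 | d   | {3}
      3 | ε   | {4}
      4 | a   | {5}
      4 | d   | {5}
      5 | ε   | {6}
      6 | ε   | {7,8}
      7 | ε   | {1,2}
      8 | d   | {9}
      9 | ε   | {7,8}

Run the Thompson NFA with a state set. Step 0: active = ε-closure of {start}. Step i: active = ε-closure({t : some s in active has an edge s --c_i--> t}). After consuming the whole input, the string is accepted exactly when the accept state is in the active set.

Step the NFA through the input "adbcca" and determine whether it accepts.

S₀ = ε-closure({0}) = {0,2}
'a' @ 1: {}  — dead — no transitions
rest 'dbcca' ignored (set empty)
after full input: {}  (accept=1 not in)

Answer: REJECT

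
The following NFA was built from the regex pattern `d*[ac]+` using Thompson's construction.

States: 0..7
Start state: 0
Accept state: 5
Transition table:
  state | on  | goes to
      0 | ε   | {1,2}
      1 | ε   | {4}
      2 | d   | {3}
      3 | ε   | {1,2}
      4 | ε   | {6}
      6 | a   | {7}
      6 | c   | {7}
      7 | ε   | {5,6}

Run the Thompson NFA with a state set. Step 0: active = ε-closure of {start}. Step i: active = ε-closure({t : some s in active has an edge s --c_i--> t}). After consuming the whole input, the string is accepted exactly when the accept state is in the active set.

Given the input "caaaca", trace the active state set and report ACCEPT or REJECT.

Answer: ACCEPT

Derivation:
S₀ = ε-closure({0}) = {0,1,2,4,6}
'c' @ 1: {5,6,7}  ✓accept
'a' @ 2: {5,6,7}  ✓accept
'a' @ 3: {5,6,7}  ✓accept
'a' @ 4: {5,6,7}  ✓accept
'c' @ 5: {5,6,7}  ✓accept
'a' @ 6: {5,6,7}  ✓accept
final: {5,6,7}; accept 5 in set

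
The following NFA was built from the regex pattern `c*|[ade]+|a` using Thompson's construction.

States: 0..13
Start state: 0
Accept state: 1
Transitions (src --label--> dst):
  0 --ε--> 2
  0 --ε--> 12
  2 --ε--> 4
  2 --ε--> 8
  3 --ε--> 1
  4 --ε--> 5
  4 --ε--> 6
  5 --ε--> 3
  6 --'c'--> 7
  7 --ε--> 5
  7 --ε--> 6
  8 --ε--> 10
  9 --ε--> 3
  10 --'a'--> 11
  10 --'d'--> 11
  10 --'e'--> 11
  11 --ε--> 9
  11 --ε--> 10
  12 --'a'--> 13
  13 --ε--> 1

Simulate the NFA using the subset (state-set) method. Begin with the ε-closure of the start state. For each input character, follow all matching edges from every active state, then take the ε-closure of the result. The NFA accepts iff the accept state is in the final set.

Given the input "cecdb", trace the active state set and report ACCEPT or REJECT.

S₀ = ε-closure({0}) = {0,1,2,3,4,5,6,8,10,12}
'c' @ 1: {1,3,5,6,7}  [accepting]
'e' @ 2: {}  — state set empty
rest 'cdb' ignored (set empty)
after full input: {}  (accept=1 not in)

Answer: REJECT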